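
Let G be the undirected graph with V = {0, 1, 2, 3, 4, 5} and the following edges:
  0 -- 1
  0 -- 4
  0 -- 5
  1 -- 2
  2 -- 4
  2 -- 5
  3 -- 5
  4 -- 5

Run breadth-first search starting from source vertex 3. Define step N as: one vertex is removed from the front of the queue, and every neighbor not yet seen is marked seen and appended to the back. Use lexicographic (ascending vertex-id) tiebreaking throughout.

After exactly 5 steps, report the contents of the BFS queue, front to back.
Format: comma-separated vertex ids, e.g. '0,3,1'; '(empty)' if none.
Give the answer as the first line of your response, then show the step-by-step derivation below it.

1

step 1: dequeue 3; queue=[5]; order=3
step 2: dequeue 5; queue=[0,2,4]; order=3,5
step 3: dequeue 0; queue=[2,4,1]; order=3,5,0
step 4: dequeue 2; queue=[4,1]; order=3,5,0,2
step 5: dequeue 4; queue=[1]; order=3,5,0,2,4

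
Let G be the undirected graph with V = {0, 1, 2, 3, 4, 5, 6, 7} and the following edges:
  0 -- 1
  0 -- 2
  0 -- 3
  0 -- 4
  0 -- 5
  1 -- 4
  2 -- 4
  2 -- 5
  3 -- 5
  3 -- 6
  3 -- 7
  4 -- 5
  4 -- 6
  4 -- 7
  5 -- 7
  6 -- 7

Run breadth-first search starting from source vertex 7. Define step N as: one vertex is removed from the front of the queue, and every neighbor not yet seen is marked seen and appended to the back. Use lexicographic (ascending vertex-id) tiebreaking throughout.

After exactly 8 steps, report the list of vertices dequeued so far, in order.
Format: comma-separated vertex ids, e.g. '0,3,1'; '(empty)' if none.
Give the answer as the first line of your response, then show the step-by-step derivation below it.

7,3,4,5,6,0,1,2

step 1: dequeue 7; queue=[3,4,5,6]; order=7
step 2: dequeue 3; queue=[4,5,6,0]; order=7,3
step 3: dequeue 4; queue=[5,6,0,1,2]; order=7,3,4
step 4: dequeue 5; queue=[6,0,1,2]; order=7,3,4,5
step 5: dequeue 6; queue=[0,1,2]; order=7,3,4,5,6
step 6: dequeue 0; queue=[1,2]; order=7,3,4,5,6,0
step 7: dequeue 1; queue=[2]; order=7,3,4,5,6,0,1
step 8: dequeue 2; queue=[(empty)]; order=7,3,4,5,6,0,1,2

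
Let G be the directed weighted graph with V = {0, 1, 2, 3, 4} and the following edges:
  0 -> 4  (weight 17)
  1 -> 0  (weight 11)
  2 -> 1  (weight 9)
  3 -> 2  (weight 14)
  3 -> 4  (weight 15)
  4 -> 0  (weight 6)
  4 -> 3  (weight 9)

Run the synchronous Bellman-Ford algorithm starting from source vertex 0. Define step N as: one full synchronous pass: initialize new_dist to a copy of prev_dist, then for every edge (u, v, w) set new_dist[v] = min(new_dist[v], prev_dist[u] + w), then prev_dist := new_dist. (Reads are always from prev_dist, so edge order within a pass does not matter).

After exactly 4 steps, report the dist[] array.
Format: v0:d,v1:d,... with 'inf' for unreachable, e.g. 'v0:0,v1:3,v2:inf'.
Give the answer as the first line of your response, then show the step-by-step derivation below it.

v0:0,v1:49,v2:40,v3:26,v4:17

step 1: dist = v0:0,v1:inf,v2:inf,v3:inf,v4:17
step 2: dist = v0:0,v1:inf,v2:inf,v3:26,v4:17
step 3: dist = v0:0,v1:inf,v2:40,v3:26,v4:17
step 4: dist = v0:0,v1:49,v2:40,v3:26,v4:17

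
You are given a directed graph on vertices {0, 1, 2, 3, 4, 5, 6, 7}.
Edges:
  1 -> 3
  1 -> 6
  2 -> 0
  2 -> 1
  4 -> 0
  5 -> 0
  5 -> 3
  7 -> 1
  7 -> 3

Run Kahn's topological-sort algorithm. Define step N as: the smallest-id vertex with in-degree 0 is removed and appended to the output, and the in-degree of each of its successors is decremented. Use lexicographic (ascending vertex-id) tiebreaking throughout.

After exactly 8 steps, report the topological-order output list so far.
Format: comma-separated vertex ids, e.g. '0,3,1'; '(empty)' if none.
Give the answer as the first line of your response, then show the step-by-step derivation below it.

2,4,5,0,7,1,3,6

step 1: output 2; order=[2]; indeg=(2,1,0,3,0,0,1,0)
step 2: output 4; order=[2,4]; indeg=(1,1,0,3,0,0,1,0)
step 3: output 5; order=[2,4,5]; indeg=(0,1,0,2,0,0,1,0)
step 4: output 0; order=[2,4,5,0]; indeg=(0,1,0,2,0,0,1,0)
step 5: output 7; order=[2,4,5,0,7]; indeg=(0,0,0,1,0,0,1,0)
step 6: output 1; order=[2,4,5,0,7,1]; indeg=(0,0,0,0,0,0,0,0)
step 7: output 3; order=[2,4,5,0,7,1,3]; indeg=(0,0,0,0,0,0,0,0)
step 8: output 6; order=[2,4,5,0,7,1,3,6]; indeg=(0,0,0,0,0,0,0,0)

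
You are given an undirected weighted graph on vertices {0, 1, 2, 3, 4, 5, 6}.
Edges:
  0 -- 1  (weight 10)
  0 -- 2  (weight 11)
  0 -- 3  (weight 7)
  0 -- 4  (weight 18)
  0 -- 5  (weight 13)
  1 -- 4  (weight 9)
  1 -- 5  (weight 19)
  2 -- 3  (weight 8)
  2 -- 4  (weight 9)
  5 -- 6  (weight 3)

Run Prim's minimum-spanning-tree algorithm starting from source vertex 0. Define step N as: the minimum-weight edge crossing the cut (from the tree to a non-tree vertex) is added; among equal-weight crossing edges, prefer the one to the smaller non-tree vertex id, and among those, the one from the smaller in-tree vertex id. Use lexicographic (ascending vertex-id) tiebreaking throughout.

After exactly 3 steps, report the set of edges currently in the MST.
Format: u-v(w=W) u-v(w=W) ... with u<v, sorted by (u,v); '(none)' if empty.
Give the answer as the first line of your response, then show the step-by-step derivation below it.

0-3(w=7) 2-3(w=8) 2-4(w=9)

step 1: add edge 0-3 (w=7); MST = {0-3(w=7)}
step 2: add edge 2-3 (w=8); MST = {0-3(w=7) 2-3(w=8)}
step 3: add edge 2-4 (w=9); MST = {0-3(w=7) 2-3(w=8) 2-4(w=9)}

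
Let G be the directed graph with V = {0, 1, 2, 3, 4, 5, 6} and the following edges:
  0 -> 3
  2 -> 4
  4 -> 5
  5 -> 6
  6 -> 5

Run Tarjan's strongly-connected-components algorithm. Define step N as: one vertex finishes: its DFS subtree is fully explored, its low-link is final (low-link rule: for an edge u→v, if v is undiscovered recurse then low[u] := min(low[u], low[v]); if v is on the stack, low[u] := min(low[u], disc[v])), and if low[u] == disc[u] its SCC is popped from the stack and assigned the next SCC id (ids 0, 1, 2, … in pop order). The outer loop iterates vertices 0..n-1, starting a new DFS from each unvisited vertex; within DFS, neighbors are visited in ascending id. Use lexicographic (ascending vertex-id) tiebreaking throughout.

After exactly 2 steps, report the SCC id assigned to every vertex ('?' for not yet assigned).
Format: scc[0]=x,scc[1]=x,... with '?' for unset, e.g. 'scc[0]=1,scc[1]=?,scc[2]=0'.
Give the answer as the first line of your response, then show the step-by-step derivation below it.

scc[0]=1,scc[1]=?,scc[2]=?,scc[3]=0,scc[4]=?,scc[5]=?,scc[6]=?

step 1: low=(low[0]=0,low[1]=?,low[2]=?,low[3]=1,low[4]=?,low[5]=?,low[6]=?); scc=(scc[0]=?,scc[1]=?,scc[2]=?,scc[3]=0,scc[4]=?,scc[5]=?,scc[6]=?)
step 2: low=(low[0]=0,low[1]=?,low[2]=?,low[3]=1,low[4]=?,low[5]=?,low[6]=?); scc=(scc[0]=1,scc[1]=?,scc[2]=?,scc[3]=0,scc[4]=?,scc[5]=?,scc[6]=?)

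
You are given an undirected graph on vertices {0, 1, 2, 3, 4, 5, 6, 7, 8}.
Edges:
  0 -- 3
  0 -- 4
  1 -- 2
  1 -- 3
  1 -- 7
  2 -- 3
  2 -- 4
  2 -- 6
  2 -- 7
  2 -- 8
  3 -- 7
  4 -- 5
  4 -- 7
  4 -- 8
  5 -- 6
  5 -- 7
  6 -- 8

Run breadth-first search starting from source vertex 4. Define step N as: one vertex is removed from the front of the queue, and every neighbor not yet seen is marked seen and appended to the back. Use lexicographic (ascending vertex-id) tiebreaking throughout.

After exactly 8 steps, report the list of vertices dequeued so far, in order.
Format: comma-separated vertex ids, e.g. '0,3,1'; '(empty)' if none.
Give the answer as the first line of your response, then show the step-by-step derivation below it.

4,0,2,5,7,8,3,1

step 1: dequeue 4; queue=[0,2,5,7,8]; order=4
step 2: dequeue 0; queue=[2,5,7,8,3]; order=4,0
step 3: dequeue 2; queue=[5,7,8,3,1,6]; order=4,0,2
step 4: dequeue 5; queue=[7,8,3,1,6]; order=4,0,2,5
step 5: dequeue 7; queue=[8,3,1,6]; order=4,0,2,5,7
step 6: dequeue 8; queue=[3,1,6]; order=4,0,2,5,7,8
step 7: dequeue 3; queue=[1,6]; order=4,0,2,5,7,8,3
step 8: dequeue 1; queue=[6]; order=4,0,2,5,7,8,3,1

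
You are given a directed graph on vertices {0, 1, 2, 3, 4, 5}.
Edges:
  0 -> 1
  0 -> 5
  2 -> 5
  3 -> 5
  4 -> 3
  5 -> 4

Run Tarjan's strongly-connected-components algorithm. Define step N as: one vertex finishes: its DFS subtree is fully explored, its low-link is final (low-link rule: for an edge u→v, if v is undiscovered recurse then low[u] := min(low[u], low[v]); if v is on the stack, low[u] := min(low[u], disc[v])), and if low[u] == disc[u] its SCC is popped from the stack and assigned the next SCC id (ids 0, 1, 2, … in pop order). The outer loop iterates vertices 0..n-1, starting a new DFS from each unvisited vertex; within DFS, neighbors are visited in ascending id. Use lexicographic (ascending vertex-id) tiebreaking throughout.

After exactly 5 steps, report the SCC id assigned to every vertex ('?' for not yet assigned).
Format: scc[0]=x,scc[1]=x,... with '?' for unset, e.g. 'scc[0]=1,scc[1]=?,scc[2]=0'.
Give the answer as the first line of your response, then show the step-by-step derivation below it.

scc[0]=2,scc[1]=0,scc[2]=?,scc[3]=1,scc[4]=1,scc[5]=1

step 1: low=(low[0]=0,low[1]=1,low[2]=?,low[3]=?,low[4]=?,low[5]=?); scc=(scc[0]=?,scc[1]=0,scc[2]=?,scc[3]=?,scc[4]=?,scc[5]=?)
step 2: low=(low[0]=0,low[1]=1,low[2]=?,low[3]=2,low[4]=3,low[5]=2); scc=(scc[0]=?,scc[1]=0,scc[2]=?,scc[3]=?,scc[4]=?,scc[5]=?)
step 3: low=(low[0]=0,low[1]=1,low[2]=?,low[3]=2,low[4]=2,low[5]=2); scc=(scc[0]=?,scc[1]=0,scc[2]=?,scc[3]=?,scc[4]=?,scc[5]=?)
step 4: low=(low[0]=0,low[1]=1,low[2]=?,low[3]=2,low[4]=2,low[5]=2); scc=(scc[0]=?,scc[1]=0,scc[2]=?,scc[3]=1,scc[4]=1,scc[5]=1)
step 5: low=(low[0]=0,low[1]=1,low[2]=?,low[3]=2,low[4]=2,low[5]=2); scc=(scc[0]=2,scc[1]=0,scc[2]=?,scc[3]=1,scc[4]=1,scc[5]=1)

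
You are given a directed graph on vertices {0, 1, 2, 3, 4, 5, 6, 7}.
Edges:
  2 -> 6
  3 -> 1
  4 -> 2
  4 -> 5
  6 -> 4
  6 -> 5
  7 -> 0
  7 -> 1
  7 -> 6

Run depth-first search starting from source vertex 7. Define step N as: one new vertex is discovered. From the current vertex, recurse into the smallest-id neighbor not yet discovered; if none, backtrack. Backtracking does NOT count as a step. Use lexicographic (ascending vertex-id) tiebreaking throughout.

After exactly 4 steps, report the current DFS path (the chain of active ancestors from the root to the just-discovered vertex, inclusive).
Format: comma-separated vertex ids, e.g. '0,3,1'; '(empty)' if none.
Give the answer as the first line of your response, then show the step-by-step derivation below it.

7,6

step 1: discover 7; path=7; order=7
step 2: discover 0; path=7>0; order=7,0
step 3: discover 1; path=7>1; order=7,0,1
step 4: discover 6; path=7>6; order=7,0,1,6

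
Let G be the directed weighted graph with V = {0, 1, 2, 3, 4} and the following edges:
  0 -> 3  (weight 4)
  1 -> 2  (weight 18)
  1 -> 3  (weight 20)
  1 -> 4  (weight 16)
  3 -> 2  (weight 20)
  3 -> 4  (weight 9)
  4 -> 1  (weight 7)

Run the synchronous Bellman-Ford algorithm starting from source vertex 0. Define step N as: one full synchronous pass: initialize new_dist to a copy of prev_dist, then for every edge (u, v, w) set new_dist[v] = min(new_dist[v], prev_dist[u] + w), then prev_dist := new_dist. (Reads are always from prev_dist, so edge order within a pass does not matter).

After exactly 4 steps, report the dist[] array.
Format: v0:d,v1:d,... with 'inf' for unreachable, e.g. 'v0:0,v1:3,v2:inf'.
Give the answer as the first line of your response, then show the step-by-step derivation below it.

v0:0,v1:20,v2:24,v3:4,v4:13

step 1: dist = v0:0,v1:inf,v2:inf,v3:4,v4:inf
step 2: dist = v0:0,v1:inf,v2:24,v3:4,v4:13
step 3: dist = v0:0,v1:20,v2:24,v3:4,v4:13
step 4: dist = v0:0,v1:20,v2:24,v3:4,v4:13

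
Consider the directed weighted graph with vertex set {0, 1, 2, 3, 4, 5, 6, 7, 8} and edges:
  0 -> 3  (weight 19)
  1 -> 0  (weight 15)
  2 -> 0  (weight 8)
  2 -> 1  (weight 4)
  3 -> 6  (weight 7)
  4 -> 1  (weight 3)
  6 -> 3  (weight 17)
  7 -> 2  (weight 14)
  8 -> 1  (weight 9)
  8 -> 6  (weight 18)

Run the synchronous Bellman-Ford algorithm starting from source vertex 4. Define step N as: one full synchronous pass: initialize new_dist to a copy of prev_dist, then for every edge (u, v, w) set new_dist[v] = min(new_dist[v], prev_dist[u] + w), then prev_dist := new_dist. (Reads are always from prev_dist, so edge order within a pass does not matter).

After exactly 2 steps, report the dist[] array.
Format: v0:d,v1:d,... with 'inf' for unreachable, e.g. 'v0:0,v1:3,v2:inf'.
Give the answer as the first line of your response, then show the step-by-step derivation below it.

v0:18,v1:3,v2:inf,v3:inf,v4:0,v5:inf,v6:inf,v7:inf,v8:inf

step 1: dist = v0:inf,v1:3,v2:inf,v3:inf,v4:0,v5:inf,v6:inf,v7:inf,v8:inf
step 2: dist = v0:18,v1:3,v2:inf,v3:inf,v4:0,v5:inf,v6:inf,v7:inf,v8:inf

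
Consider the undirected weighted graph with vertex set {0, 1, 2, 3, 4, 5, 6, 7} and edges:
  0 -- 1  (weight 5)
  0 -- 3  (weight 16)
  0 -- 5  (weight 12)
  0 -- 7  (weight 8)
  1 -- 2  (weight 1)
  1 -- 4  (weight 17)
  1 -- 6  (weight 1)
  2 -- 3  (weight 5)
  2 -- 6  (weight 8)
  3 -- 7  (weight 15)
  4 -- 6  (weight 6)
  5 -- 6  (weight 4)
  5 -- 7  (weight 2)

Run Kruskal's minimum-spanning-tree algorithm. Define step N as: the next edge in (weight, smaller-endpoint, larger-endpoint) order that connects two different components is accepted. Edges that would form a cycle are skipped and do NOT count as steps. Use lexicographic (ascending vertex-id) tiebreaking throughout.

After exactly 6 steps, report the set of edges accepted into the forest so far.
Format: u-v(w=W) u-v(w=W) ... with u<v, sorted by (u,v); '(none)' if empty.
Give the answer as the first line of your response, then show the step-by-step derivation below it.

0-1(w=5) 1-2(w=1) 1-6(w=1) 2-3(w=5) 5-6(w=4) 5-7(w=2)

step 1: add edge 1-2 (w=1); MST = {1-2(w=1)}
step 2: add edge 1-6 (w=1); MST = {1-2(w=1) 1-6(w=1)}
step 3: add edge 5-7 (w=2); MST = {1-2(w=1) 1-6(w=1) 5-7(w=2)}
step 4: add edge 5-6 (w=4); MST = {1-2(w=1) 1-6(w=1) 5-6(w=4) 5-7(w=2)}
step 5: add edge 0-1 (w=5); MST = {0-1(w=5) 1-2(w=1) 1-6(w=1) 5-6(w=4) 5-7(w=2)}
step 6: add edge 2-3 (w=5); MST = {0-1(w=5) 1-2(w=1) 1-6(w=1) 2-3(w=5) 5-6(w=4) 5-7(w=2)}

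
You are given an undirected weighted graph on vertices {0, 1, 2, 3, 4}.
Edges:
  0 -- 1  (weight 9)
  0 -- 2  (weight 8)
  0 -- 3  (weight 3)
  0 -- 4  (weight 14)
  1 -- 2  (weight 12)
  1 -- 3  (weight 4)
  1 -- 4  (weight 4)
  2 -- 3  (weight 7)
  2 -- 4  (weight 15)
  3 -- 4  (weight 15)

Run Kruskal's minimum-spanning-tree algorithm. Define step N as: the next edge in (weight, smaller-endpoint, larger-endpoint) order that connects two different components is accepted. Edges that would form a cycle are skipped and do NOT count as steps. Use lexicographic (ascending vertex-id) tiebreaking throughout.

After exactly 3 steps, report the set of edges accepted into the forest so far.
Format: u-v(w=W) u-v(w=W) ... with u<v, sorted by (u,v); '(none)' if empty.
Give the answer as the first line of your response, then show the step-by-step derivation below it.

0-3(w=3) 1-3(w=4) 1-4(w=4)

step 1: add edge 0-3 (w=3); MST = {0-3(w=3)}
step 2: add edge 1-3 (w=4); MST = {0-3(w=3) 1-3(w=4)}
step 3: add edge 1-4 (w=4); MST = {0-3(w=3) 1-3(w=4) 1-4(w=4)}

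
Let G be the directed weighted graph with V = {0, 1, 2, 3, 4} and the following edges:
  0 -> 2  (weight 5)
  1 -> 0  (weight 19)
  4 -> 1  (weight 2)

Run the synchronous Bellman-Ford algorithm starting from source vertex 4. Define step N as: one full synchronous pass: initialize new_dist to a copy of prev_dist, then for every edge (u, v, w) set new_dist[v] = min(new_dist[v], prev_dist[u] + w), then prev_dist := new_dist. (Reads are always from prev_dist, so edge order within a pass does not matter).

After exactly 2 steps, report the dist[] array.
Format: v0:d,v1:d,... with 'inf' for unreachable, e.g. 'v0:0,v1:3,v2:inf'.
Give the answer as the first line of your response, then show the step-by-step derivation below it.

v0:21,v1:2,v2:inf,v3:inf,v4:0

step 1: dist = v0:inf,v1:2,v2:inf,v3:inf,v4:0
step 2: dist = v0:21,v1:2,v2:inf,v3:inf,v4:0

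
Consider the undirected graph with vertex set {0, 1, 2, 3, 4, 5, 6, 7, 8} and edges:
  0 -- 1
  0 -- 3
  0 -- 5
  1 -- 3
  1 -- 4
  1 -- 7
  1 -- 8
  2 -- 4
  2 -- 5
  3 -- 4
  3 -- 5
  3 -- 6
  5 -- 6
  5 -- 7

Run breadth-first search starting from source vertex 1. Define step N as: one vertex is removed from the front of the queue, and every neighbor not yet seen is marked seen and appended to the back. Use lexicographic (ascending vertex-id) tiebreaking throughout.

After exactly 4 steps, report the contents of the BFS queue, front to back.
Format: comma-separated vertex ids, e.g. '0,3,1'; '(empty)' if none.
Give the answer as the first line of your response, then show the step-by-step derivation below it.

7,8,5,6,2

step 1: dequeue 1; queue=[0,3,4,7,8]; order=1
step 2: dequeue 0; queue=[3,4,7,8,5]; order=1,0
step 3: dequeue 3; queue=[4,7,8,5,6]; order=1,0,3
step 4: dequeue 4; queue=[7,8,5,6,2]; order=1,0,3,4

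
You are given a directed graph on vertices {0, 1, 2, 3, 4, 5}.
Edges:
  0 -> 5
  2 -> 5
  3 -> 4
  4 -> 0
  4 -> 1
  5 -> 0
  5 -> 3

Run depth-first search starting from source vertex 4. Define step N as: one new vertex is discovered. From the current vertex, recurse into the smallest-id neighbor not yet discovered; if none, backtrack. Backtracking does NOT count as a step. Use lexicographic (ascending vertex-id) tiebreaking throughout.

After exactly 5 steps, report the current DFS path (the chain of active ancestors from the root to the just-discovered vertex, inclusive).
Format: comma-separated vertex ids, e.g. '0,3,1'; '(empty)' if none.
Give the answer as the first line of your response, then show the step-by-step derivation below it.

4,1

step 1: discover 4; path=4; order=4
step 2: discover 0; path=4>0; order=4,0
step 3: discover 5; path=4>0>5; order=4,0,5
step 4: discover 3; path=4>0>5>3; order=4,0,5,3
step 5: discover 1; path=4>1; order=4,0,5,3,1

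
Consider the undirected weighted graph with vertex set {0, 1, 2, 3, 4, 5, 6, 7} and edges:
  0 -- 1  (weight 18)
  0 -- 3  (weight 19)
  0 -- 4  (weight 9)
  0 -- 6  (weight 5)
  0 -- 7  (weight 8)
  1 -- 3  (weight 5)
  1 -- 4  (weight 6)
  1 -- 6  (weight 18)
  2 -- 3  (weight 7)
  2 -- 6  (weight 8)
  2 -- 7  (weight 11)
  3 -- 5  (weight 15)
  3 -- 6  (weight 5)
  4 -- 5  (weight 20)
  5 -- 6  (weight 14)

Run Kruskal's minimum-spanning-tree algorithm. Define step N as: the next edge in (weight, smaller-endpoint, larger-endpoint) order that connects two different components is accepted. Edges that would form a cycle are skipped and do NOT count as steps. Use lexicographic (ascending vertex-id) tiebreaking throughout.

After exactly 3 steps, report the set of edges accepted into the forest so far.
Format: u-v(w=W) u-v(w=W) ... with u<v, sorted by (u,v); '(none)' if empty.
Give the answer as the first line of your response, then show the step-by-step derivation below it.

0-6(w=5) 1-3(w=5) 3-6(w=5)

step 1: add edge 0-6 (w=5); MST = {0-6(w=5)}
step 2: add edge 1-3 (w=5); MST = {0-6(w=5) 1-3(w=5)}
step 3: add edge 3-6 (w=5); MST = {0-6(w=5) 1-3(w=5) 3-6(w=5)}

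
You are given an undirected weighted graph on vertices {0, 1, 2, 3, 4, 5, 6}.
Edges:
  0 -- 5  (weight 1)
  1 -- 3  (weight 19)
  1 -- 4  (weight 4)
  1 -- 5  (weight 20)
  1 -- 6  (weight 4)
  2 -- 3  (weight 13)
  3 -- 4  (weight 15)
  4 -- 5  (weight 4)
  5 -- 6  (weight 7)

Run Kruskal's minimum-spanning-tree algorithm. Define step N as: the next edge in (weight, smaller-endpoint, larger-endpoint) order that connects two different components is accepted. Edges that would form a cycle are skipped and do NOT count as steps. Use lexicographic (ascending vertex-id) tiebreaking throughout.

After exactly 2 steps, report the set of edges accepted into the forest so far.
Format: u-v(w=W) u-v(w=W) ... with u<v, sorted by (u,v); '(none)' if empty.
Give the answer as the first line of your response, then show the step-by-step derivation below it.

0-5(w=1) 1-4(w=4)

step 1: add edge 0-5 (w=1); MST = {0-5(w=1)}
step 2: add edge 1-4 (w=4); MST = {0-5(w=1) 1-4(w=4)}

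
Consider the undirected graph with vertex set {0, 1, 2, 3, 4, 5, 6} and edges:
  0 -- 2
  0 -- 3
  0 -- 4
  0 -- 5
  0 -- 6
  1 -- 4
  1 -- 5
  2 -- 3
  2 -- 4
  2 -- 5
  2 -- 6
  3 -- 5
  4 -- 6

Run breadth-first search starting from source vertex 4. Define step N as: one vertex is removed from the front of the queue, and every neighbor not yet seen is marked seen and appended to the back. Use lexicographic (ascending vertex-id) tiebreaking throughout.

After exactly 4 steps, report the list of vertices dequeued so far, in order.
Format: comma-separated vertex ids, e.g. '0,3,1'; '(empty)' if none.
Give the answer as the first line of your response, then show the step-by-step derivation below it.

4,0,1,2

step 1: dequeue 4; queue=[0,1,2,6]; order=4
step 2: dequeue 0; queue=[1,2,6,3,5]; order=4,0
step 3: dequeue 1; queue=[2,6,3,5]; order=4,0,1
step 4: dequeue 2; queue=[6,3,5]; order=4,0,1,2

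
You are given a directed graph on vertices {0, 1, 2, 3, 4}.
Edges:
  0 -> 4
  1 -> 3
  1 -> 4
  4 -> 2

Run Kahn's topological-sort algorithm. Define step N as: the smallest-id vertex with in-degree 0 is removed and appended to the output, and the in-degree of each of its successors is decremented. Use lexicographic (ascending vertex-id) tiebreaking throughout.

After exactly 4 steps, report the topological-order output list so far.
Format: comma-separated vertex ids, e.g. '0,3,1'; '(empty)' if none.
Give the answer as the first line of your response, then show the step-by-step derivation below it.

0,1,3,4

step 1: output 0; order=[0]; indeg=(0,0,1,1,1)
step 2: output 1; order=[0,1]; indeg=(0,0,1,0,0)
step 3: output 3; order=[0,1,3]; indeg=(0,0,1,0,0)
step 4: output 4; order=[0,1,3,4]; indeg=(0,0,0,0,0)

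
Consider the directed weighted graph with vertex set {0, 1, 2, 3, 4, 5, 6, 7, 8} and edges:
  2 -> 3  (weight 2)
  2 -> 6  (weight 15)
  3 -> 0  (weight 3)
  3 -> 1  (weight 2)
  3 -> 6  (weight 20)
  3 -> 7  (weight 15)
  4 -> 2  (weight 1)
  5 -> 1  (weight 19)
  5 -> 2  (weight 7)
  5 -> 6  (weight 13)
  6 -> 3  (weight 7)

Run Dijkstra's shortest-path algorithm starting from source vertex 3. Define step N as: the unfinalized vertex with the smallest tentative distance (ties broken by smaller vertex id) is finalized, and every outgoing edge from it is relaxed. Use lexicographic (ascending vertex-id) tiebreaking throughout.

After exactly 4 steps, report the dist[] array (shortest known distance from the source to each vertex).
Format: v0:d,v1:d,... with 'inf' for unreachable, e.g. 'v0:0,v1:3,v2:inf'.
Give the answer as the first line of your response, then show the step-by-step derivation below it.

v0:3,v1:2,v2:inf,v3:0,v4:inf,v5:inf,v6:20,v7:15,v8:inf

step 1: dist = v0:3,v1:2,v2:inf,v3:0,v4:inf,v5:inf,v6:20,v7:15,v8:inf
step 2: dist = v0:3,v1:2,v2:inf,v3:0,v4:inf,v5:inf,v6:20,v7:15,v8:inf
step 3: dist = v0:3,v1:2,v2:inf,v3:0,v4:inf,v5:inf,v6:20,v7:15,v8:inf
step 4: dist = v0:3,v1:2,v2:inf,v3:0,v4:inf,v5:inf,v6:20,v7:15,v8:inf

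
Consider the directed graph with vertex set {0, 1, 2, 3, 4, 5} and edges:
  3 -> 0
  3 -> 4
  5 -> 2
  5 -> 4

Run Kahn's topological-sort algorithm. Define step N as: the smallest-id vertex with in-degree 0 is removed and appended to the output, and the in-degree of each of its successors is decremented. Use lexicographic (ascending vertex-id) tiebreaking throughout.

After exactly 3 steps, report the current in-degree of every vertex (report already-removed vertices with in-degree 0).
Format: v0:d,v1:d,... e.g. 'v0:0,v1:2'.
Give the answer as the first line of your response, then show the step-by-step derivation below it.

v0:0,v1:0,v2:1,v3:0,v4:1,v5:0

step 1: output 1; order=[1]; indeg=(1,0,1,0,2,0)
step 2: output 3; order=[1,3]; indeg=(0,0,1,0,1,0)
step 3: output 0; order=[1,3,0]; indeg=(0,0,1,0,1,0)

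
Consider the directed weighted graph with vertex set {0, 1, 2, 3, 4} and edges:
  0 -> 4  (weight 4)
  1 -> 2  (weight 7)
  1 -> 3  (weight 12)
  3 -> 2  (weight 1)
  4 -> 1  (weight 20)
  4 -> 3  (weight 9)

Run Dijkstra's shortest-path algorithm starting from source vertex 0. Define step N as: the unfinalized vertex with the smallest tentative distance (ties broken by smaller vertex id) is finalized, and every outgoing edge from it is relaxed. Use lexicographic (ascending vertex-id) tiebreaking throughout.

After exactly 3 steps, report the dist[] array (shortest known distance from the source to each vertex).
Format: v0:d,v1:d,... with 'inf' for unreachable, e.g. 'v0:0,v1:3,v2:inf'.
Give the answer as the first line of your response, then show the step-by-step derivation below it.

v0:0,v1:24,v2:14,v3:13,v4:4

step 1: dist = v0:0,v1:inf,v2:inf,v3:inf,v4:4
step 2: dist = v0:0,v1:24,v2:inf,v3:13,v4:4
step 3: dist = v0:0,v1:24,v2:14,v3:13,v4:4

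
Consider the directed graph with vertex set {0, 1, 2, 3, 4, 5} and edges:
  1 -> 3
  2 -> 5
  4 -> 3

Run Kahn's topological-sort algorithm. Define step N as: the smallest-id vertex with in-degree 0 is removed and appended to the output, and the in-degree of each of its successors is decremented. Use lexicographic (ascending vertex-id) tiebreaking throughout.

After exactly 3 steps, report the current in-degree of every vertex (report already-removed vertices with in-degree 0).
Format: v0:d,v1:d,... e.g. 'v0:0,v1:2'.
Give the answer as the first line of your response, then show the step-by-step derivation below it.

v0:0,v1:0,v2:0,v3:1,v4:0,v5:0

step 1: output 0; order=[0]; indeg=(0,0,0,2,0,1)
step 2: output 1; order=[0,1]; indeg=(0,0,0,1,0,1)
step 3: output 2; order=[0,1,2]; indeg=(0,0,0,1,0,0)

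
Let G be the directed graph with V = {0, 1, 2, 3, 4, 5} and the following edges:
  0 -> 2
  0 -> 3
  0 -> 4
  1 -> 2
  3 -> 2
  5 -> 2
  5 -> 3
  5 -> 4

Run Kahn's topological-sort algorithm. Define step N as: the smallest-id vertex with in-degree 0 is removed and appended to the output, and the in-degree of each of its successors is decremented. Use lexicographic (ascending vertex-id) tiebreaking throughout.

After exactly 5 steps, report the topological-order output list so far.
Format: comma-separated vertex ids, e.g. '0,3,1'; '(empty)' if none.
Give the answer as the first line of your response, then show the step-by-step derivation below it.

0,1,5,3,2

step 1: output 0; order=[0]; indeg=(0,0,3,1,1,0)
step 2: output 1; order=[0,1]; indeg=(0,0,2,1,1,0)
step 3: output 5; order=[0,1,5]; indeg=(0,0,1,0,0,0)
step 4: output 3; order=[0,1,5,3]; indeg=(0,0,0,0,0,0)
step 5: output 2; order=[0,1,5,3,2]; indeg=(0,0,0,0,0,0)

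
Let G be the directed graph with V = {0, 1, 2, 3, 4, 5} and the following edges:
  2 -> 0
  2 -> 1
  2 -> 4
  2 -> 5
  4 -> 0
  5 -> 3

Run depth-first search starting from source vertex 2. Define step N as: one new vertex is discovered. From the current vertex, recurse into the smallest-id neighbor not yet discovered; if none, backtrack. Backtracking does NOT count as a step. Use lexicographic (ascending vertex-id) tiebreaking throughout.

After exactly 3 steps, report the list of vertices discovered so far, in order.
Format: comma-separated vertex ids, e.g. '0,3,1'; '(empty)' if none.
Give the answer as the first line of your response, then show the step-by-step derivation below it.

2,0,1

step 1: discover 2; path=2; order=2
step 2: discover 0; path=2>0; order=2,0
step 3: discover 1; path=2>1; order=2,0,1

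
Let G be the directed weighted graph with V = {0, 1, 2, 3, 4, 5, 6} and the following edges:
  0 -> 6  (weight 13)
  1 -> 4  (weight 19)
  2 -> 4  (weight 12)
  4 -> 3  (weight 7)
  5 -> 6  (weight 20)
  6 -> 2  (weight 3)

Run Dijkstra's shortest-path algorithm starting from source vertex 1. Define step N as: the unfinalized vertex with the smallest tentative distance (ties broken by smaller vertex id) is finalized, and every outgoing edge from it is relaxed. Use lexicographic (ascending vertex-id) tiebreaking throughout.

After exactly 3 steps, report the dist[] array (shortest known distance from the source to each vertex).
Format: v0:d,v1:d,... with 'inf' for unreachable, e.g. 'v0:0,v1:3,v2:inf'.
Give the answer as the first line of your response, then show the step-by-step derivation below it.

v0:inf,v1:0,v2:inf,v3:26,v4:19,v5:inf,v6:inf

step 1: dist = v0:inf,v1:0,v2:inf,v3:inf,v4:19,v5:inf,v6:inf
step 2: dist = v0:inf,v1:0,v2:inf,v3:26,v4:19,v5:inf,v6:inf
step 3: dist = v0:inf,v1:0,v2:inf,v3:26,v4:19,v5:inf,v6:inf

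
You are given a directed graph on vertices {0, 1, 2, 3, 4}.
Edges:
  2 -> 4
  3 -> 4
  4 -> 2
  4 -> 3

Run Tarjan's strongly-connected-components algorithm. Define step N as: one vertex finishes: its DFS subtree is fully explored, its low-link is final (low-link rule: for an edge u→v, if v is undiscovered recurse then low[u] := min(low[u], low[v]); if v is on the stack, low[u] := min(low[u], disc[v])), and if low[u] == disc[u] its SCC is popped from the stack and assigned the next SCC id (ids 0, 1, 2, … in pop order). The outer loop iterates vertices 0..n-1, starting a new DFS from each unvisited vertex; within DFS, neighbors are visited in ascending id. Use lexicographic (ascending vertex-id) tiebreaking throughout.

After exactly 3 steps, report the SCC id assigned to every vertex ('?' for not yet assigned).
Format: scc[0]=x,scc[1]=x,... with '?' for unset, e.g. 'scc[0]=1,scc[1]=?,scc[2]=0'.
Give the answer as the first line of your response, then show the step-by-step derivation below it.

scc[0]=0,scc[1]=1,scc[2]=?,scc[3]=?,scc[4]=?

step 1: low=(low[0]=0,low[1]=?,low[2]=?,low[3]=?,low[4]=?); scc=(scc[0]=0,scc[1]=?,scc[2]=?,scc[3]=?,scc[4]=?)
step 2: low=(low[0]=0,low[1]=1,low[2]=?,low[3]=?,low[4]=?); scc=(scc[0]=0,scc[1]=1,scc[2]=?,scc[3]=?,scc[4]=?)
step 3: low=(low[0]=0,low[1]=1,low[2]=2,low[3]=3,low[4]=2); scc=(scc[0]=0,scc[1]=1,scc[2]=?,scc[3]=?,scc[4]=?)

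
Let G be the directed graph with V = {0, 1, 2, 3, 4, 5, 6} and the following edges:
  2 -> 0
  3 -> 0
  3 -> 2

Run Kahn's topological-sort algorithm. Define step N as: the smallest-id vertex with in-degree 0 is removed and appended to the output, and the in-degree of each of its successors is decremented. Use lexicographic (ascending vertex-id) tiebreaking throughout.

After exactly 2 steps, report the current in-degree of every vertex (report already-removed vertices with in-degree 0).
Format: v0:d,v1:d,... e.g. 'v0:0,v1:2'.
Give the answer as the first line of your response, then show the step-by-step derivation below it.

v0:1,v1:0,v2:0,v3:0,v4:0,v5:0,v6:0

step 1: output 1; order=[1]; indeg=(2,0,1,0,0,0,0)
step 2: output 3; order=[1,3]; indeg=(1,0,0,0,0,0,0)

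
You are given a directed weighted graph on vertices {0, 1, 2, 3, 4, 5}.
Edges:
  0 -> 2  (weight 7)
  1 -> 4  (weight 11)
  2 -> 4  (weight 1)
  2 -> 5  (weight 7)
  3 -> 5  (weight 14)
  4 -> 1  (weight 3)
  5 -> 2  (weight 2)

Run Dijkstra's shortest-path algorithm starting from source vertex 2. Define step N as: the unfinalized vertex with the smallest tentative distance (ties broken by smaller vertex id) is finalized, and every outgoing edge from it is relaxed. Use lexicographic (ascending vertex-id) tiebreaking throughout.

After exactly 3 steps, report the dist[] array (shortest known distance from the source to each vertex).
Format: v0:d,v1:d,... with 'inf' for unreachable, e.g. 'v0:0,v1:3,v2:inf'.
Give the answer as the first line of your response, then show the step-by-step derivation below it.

v0:inf,v1:4,v2:0,v3:inf,v4:1,v5:7

step 1: dist = v0:inf,v1:inf,v2:0,v3:inf,v4:1,v5:7
step 2: dist = v0:inf,v1:4,v2:0,v3:inf,v4:1,v5:7
step 3: dist = v0:inf,v1:4,v2:0,v3:inf,v4:1,v5:7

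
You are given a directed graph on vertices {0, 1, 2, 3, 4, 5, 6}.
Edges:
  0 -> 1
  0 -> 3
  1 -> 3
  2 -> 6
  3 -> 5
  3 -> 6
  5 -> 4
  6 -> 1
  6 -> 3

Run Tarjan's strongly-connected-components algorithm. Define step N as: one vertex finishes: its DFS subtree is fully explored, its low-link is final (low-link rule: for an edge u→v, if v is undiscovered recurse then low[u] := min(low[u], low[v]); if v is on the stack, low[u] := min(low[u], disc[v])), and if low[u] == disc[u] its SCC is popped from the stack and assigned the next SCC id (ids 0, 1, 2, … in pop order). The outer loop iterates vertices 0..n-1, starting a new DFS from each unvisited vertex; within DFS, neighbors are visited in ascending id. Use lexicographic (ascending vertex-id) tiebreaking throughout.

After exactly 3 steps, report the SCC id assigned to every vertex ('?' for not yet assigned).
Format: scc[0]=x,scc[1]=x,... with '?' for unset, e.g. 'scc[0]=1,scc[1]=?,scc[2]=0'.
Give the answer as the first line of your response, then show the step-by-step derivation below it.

scc[0]=?,scc[1]=?,scc[2]=?,scc[3]=?,scc[4]=0,scc[5]=1,scc[6]=?

step 1: low=(low[0]=0,low[1]=1,low[2]=?,low[3]=2,low[4]=4,low[5]=3,low[6]=?); scc=(scc[0]=?,scc[1]=?,scc[2]=?,scc[3]=?,scc[4]=0,scc[5]=?,scc[6]=?)
step 2: low=(low[0]=0,low[1]=1,low[2]=?,low[3]=2,low[4]=4,low[5]=3,low[6]=?); scc=(scc[0]=?,scc[1]=?,scc[2]=?,scc[3]=?,scc[4]=0,scc[5]=1,scc[6]=?)
step 3: low=(low[0]=0,low[1]=1,low[2]=?,low[3]=2,low[4]=4,low[5]=3,low[6]=1); scc=(scc[0]=?,scc[1]=?,scc[2]=?,scc[3]=?,scc[4]=0,scc[5]=1,scc[6]=?)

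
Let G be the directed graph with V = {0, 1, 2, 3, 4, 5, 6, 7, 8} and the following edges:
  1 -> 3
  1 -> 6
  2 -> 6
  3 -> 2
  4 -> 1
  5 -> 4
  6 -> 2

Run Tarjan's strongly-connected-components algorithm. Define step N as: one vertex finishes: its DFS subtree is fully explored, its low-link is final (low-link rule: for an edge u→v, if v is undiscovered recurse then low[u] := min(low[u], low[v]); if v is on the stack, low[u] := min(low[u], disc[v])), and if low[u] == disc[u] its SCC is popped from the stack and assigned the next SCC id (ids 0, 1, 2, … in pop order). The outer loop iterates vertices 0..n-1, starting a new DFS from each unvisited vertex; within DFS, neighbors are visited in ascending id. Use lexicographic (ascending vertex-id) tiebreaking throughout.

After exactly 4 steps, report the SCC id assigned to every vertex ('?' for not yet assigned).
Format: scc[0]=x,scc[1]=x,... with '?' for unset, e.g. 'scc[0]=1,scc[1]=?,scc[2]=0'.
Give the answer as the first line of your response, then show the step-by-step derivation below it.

scc[0]=0,scc[1]=?,scc[2]=1,scc[3]=2,scc[4]=?,scc[5]=?,scc[6]=1,scc[7]=?,scc[8]=?

step 1: low=(low[0]=0,low[1]=?,low[2]=?,low[3]=?,low[4]=?,low[5]=?,low[6]=?,low[7]=?,low[8]=?); scc=(scc[0]=0,scc[1]=?,scc[2]=?,scc[3]=?,scc[4]=?,scc[5]=?,scc[6]=?,scc[7]=?,scc[8]=?)
step 2: low=(low[0]=0,low[1]=1,low[2]=3,low[3]=2,low[4]=?,low[5]=?,low[6]=3,low[7]=?,low[8]=?); scc=(scc[0]=0,scc[1]=?,scc[2]=?,scc[3]=?,scc[4]=?,scc[5]=?,scc[6]=?,scc[7]=?,scc[8]=?)
step 3: low=(low[0]=0,low[1]=1,low[2]=3,low[3]=2,low[4]=?,low[5]=?,low[6]=3,low[7]=?,low[8]=?); scc=(scc[0]=0,scc[1]=?,scc[2]=1,scc[3]=?,scc[4]=?,scc[5]=?,scc[6]=1,scc[7]=?,scc[8]=?)
step 4: low=(low[0]=0,low[1]=1,low[2]=3,low[3]=2,low[4]=?,low[5]=?,low[6]=3,low[7]=?,low[8]=?); scc=(scc[0]=0,scc[1]=?,scc[2]=1,scc[3]=2,scc[4]=?,scc[5]=?,scc[6]=1,scc[7]=?,scc[8]=?)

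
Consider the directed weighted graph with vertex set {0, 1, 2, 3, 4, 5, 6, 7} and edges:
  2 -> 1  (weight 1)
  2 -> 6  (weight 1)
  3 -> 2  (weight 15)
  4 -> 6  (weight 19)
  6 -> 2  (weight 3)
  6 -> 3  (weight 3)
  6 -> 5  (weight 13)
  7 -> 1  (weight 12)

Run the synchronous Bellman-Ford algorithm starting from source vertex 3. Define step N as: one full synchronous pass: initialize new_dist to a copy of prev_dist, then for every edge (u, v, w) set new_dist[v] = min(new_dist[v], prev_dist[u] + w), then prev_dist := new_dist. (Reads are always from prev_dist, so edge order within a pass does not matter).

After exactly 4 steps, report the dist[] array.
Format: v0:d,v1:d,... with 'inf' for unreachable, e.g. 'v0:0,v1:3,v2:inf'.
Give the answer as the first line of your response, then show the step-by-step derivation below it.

v0:inf,v1:16,v2:15,v3:0,v4:inf,v5:29,v6:16,v7:inf

step 1: dist = v0:inf,v1:inf,v2:15,v3:0,v4:inf,v5:inf,v6:inf,v7:inf
step 2: dist = v0:inf,v1:16,v2:15,v3:0,v4:inf,v5:inf,v6:16,v7:inf
step 3: dist = v0:inf,v1:16,v2:15,v3:0,v4:inf,v5:29,v6:16,v7:inf
step 4: dist = v0:inf,v1:16,v2:15,v3:0,v4:inf,v5:29,v6:16,v7:inf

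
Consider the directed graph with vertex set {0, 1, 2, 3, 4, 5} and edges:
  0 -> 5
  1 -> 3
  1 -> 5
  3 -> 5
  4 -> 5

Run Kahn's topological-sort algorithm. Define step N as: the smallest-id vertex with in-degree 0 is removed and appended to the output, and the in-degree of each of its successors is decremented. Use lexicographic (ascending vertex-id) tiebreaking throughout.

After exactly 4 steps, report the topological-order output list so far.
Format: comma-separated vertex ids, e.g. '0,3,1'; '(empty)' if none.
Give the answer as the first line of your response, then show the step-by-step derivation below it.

0,1,2,3

step 1: output 0; order=[0]; indeg=(0,0,0,1,0,3)
step 2: output 1; order=[0,1]; indeg=(0,0,0,0,0,2)
step 3: output 2; order=[0,1,2]; indeg=(0,0,0,0,0,2)
step 4: output 3; order=[0,1,2,3]; indeg=(0,0,0,0,0,1)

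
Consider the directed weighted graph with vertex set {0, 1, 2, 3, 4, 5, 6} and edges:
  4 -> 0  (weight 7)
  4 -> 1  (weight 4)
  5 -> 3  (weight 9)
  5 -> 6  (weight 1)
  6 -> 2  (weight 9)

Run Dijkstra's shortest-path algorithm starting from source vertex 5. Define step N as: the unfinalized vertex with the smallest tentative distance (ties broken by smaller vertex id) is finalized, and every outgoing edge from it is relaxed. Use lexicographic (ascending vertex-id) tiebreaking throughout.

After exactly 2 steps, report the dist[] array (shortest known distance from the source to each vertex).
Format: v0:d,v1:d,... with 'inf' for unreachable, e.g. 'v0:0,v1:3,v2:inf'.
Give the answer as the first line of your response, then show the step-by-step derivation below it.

v0:inf,v1:inf,v2:10,v3:9,v4:inf,v5:0,v6:1

step 1: dist = v0:inf,v1:inf,v2:inf,v3:9,v4:inf,v5:0,v6:1
step 2: dist = v0:inf,v1:inf,v2:10,v3:9,v4:inf,v5:0,v6:1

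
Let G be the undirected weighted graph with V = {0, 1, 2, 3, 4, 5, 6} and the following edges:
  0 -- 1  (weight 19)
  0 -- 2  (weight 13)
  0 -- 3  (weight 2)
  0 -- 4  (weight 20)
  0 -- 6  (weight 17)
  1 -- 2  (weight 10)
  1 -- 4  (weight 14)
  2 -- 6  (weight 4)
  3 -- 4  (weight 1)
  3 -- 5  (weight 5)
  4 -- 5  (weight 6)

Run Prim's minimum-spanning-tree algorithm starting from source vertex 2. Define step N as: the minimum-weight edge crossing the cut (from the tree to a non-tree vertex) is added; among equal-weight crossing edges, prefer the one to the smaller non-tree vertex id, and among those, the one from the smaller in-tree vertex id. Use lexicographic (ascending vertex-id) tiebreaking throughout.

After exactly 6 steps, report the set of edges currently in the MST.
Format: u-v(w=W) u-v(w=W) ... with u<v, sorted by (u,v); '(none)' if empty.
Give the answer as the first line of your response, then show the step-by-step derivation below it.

0-2(w=13) 0-3(w=2) 1-2(w=10) 2-6(w=4) 3-4(w=1) 3-5(w=5)

step 1: add edge 2-6 (w=4); MST = {2-6(w=4)}
step 2: add edge 1-2 (w=10); MST = {1-2(w=10) 2-6(w=4)}
step 3: add edge 0-2 (w=13); MST = {0-2(w=13) 1-2(w=10) 2-6(w=4)}
step 4: add edge 0-3 (w=2); MST = {0-2(w=13) 0-3(w=2) 1-2(w=10) 2-6(w=4)}
step 5: add edge 3-4 (w=1); MST = {0-2(w=13) 0-3(w=2) 1-2(w=10) 2-6(w=4) 3-4(w=1)}
step 6: add edge 3-5 (w=5); MST = {0-2(w=13) 0-3(w=2) 1-2(w=10) 2-6(w=4) 3-4(w=1) 3-5(w=5)}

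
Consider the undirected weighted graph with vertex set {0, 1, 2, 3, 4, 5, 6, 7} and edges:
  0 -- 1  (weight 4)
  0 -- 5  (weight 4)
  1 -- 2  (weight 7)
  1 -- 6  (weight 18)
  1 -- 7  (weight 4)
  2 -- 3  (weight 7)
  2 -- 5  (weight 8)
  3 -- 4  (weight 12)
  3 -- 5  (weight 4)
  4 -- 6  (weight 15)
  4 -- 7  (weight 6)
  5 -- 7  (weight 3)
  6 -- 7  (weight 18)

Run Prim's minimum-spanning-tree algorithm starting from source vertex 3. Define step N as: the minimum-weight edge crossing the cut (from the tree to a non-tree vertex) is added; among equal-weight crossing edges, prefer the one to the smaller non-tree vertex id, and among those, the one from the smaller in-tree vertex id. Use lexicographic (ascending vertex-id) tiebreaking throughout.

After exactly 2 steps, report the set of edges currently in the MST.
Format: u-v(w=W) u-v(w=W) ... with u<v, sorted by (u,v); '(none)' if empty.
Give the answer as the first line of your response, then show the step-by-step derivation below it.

3-5(w=4) 5-7(w=3)

step 1: add edge 3-5 (w=4); MST = {3-5(w=4)}
step 2: add edge 5-7 (w=3); MST = {3-5(w=4) 5-7(w=3)}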